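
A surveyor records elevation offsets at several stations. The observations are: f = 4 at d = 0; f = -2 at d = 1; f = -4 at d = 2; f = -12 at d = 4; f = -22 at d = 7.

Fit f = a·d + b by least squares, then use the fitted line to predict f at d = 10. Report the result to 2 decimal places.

f̂ = -33.19

From the data, Σd·d = 70, Σd = 14, Σ1 = 5.
For Xᵀf: Σd·f = -212, Σf = -36.
So XᵀX·[a, b]ᵀ = Xᵀf: [[70, 14]; [14, 5]]·[a, b]ᵀ = [-212, -36]ᵀ.
Determinant 70·5 − 14² = 154.
a = ((-212)·5 − 14·(-36))/154 = -278/77; b = (70·(-36) − 14·(-212))/154 = 32/11.
At d = 10: f̂ = (-278/77)·(10) + (32/11)·(1) = -2556/77.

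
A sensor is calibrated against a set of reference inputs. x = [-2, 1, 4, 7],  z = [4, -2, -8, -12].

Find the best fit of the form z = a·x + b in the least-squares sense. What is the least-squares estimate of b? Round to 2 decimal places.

b = 0.00

With design matrix A, AᵀA = [[70, 10]; [10, 4]] and Aᵀz = [-126, -18]ᵀ.
Δ = 70·4 − 10² = 180.
a = ((-126)·4 − 10·(-18))/180 = -9/5; b = (70·(-18) − 10·(-126))/180 = 0.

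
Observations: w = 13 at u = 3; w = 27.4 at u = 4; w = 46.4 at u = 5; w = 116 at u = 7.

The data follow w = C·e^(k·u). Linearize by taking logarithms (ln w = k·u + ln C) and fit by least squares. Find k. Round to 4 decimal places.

Taking logs, ln w = k·u + ln C, so regress ln w on u.
Over the data: Σu = 19.0000, Σ(u)² = 99.0000, Σln w = 14.4664, Σu·ln w = 73.3986.
Normal system: [[99.0000, 19.0000]; [19.0000, 4]]·[k, ln C]ᵀ = [73.3986, 14.4664]ᵀ.
Slope k = (n·Σu·ln w − Σu·Σln w)/(n·Σ(u)² − (Σu)²) = (4·73.3986 − 19.0000·14.4664)/35.0000 = 0.53524; ln C = (Σln w − k·Σu)/n = 1.07421.

k = 0.5352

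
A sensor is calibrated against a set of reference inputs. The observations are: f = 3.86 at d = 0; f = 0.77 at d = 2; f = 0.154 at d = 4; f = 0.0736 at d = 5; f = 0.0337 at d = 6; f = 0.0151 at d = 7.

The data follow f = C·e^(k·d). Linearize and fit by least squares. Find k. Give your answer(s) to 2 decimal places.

Taking logs, ln f = k·d + ln C, so regress ln f on d.
Σd = 24.0000, Σ(d)² = 130.0000, Σln f = -10.9739, Σd·ln f = -70.7445.
Equations: 130.0000·k + 24.0000·ln C = -70.7445;  24.0000·k + 6·ln C = -10.9739.
Slope k = (n·Σd·ln f − Σd·Σln f)/(n·Σ(d)² − (Σd)²) = (6·-70.7445 − 24.0000·-10.9739)/204.0000 = -0.78967; ln C = (Σln f − k·Σd)/n = 1.32969.

k = -0.79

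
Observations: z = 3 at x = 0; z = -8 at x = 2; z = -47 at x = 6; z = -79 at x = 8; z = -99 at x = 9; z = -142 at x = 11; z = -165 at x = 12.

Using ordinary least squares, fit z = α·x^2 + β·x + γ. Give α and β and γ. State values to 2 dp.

α = -0.94, β = -2.76, γ = 2.43

Normal-equation sums: Σx^2·x^2 = 47346, Σx^2·x = 4524, Σx^2 = 450, Σx·x = 450, Σx = 48, Σ1 = 7.
And Σx^2·z = -55741, Σx·z = -5363, Σz = -537.
Solving the 3×3 system (Gaussian elimination) gives α = -15611/16674, β = -46097/16674, γ = 6754/2779.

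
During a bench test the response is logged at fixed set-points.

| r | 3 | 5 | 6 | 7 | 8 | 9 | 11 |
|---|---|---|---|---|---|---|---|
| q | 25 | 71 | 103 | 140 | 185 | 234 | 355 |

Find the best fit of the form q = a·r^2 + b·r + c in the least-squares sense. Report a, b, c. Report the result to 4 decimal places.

With design matrix M, MᵀM = [[29701, 3283, 385]; [3283, 385, 49]; [385, 49, 7]] and Mᵀq = [86317, 9519, 1113]ᵀ.
Row-reducing yields a = 65/21, b = -46/21, c = 86/21.

a = 3.0952, b = -2.1905, c = 4.0952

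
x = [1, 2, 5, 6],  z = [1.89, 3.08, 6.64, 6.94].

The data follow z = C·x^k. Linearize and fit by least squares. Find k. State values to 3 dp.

k = 0.753

Let Y = ln z. Fitting Y = k·ln x + ln C by least squares:
Over the data: Σln x = 4.0943, Σ(ln x)² = 6.2811, Σln z = 5.5919, Σln x·ln z = 7.2978.
Normal system: [[6.2811, 4.0943]; [4.0943, 4]]·[k, ln C]ᵀ = [7.2978, 5.5919]ᵀ.
Slope k = (n·Σln x·ln z − Σln x·Σln z)/(n·Σ(ln x)² − (Σln x)²) = (4·7.2978 − 4.0943·5.5919)/8.3609 = 0.75301; ln C = (Σln z − k·Σln x)/n = 0.62721.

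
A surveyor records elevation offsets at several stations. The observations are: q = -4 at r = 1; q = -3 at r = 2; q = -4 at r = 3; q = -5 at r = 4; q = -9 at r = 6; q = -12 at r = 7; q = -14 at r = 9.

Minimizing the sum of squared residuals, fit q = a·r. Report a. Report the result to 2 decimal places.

a = -1.56

Normal-equation sums: Σr·r = 196.
Right-hand side: Σr·q = -306.
Normal equations: [[196]]·[a]ᵀ = [-306]ᵀ.
a = (-306)/196 = -1.56122.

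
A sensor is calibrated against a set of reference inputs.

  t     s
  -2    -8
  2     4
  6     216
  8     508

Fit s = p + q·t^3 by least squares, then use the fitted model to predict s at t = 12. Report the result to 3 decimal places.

ŝ = 1720.532

From the data, Σ1 = 4, Σt^3 = 728, Σt^3·t^3 = 308928.
Right-hand side: Σs = 720, Σt^3·s = 306848.
So AᵀA·[p, q]ᵀ = Aᵀs: [[4, 728]; [728, 308928]]·[p, q]ᵀ = [720, 306848]ᵀ.
Eliminating q: 308928·(row 1) − 728·(row 2) gives 705728·p = 308928·720 − 728·306848 = -957184, so p = -14956/11027.
Then q = (306848 − 728·(-14956/11027))/308928 = 10988/11027.
At t = 12: ŝ = (-14956/11027)·(1) + (10988/11027)·(1728) = 18972308/11027.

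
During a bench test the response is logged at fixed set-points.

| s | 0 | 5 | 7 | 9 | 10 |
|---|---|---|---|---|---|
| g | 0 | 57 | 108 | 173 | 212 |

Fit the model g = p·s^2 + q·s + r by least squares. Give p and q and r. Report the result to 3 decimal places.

Entries of AᵀA: Σs^2·s^2 = 19587, Σs^2·s = 2197, Σs^2 = 255, Σs·s = 255, Σs = 31, Σ1 = 5.
Right-hand side: Σs^2·g = 41930, Σs·g = 4718, Σg = 550.
AᵀA·[p, q, r]ᵀ = Aᵀg becomes [[19587, 2197, 255]; [2197, 255, 31]; [255, 31, 5]]·[p, q, r]ᵀ = [41930, 4718, 550]ᵀ.
Row-reducing yields p = 6340/3259, q = 5690/3259, r = -128/3259.

p = 1.945, q = 1.746, r = -0.039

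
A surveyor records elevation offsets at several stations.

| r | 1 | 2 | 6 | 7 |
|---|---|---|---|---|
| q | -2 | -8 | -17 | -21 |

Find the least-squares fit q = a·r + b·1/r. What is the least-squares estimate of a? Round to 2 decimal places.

a = -2.97

From the data, Σr·r = 90, Σr·1/r = 4, Σ1/r·1/r = 1145/882.
Right-hand side: Σr·q = -267, Σ1/r·q = -71/6.
So MᵀM·[a, b]ᵀ = Mᵀq: [[90, 4]; [4, 1145/882]]·[a, b]ᵀ = [-267, -71/6]ᵀ.
Δ = 90·(1145/882) − 4² = 4941/49.
a = ((-267)·(1145/882) − 4·(-71/6))/(4941/49) = -87989/29646; b = (90·(-71/6) − 4·(-267))/(4941/49) = 49/1647.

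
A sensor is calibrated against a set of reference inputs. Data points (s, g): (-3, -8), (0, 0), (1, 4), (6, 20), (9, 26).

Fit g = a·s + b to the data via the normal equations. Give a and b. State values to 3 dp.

Compute the Gram sums: Σs·s = 127, Σs = 13, Σ1 = 5.
Right-hand side: Σs·g = 382, Σg = 42.
So MᵀM·[a, b]ᵀ = Mᵀg: [[127, 13]; [13, 5]]·[a, b]ᵀ = [382, 42]ᵀ.
Eliminating b: 5·(row 1) − 13·(row 2) gives 466·a = 5·382 − 13·42 = 1364, so a = 682/233.
Then b = (42 − 13·(682/233))/5 = 184/233.

a = 2.927, b = 0.790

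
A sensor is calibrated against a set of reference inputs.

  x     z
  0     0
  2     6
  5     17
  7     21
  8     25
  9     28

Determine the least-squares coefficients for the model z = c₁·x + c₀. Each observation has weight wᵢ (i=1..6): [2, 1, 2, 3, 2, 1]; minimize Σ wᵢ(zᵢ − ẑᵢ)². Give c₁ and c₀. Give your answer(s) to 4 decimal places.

Normal-equation sums: Σwᵢ·x·x = 410, Σwᵢ·x = 58, Σwᵢ·1 = 11.
Moment sums: Σwᵢ·x·z = 1275, Σwᵢ·z = 181.
det = 410·11 − 58² = 1146.
c₁ = (1275·11 − 58·181)/1146 = 3527/1146; c₀ = (410·181 − 58·1275)/1146 = 130/573.

c₁ = 3.0777, c₀ = 0.2269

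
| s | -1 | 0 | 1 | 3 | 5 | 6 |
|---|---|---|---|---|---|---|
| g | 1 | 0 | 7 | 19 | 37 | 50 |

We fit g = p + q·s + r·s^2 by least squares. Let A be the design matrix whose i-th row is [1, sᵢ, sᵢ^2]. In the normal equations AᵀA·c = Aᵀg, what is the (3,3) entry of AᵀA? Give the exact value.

Row 3 ↔ basis s^2, column 3 ↔ basis s^2, so (AᵀA)_{3,3} = Σᵢ (s^2)·(s^2) = (1)·(1) + (0)·(0) + (1)·(1) + (9)·(9) + (25)·(25) + (36)·(36) = 2004.

2004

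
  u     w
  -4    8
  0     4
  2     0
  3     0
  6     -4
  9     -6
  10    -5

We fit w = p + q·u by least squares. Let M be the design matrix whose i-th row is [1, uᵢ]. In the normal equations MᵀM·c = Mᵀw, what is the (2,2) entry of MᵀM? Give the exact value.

246

Row 2 ↔ basis u, column 2 ↔ basis u, so (MᵀM)_{2,2} = Σᵢ (u)·(u) = (-4)·(-4) + (0)·(0) + (2)·(2) + (3)·(3) + (6)·(6) + (9)·(9) + (10)·(10) = 246.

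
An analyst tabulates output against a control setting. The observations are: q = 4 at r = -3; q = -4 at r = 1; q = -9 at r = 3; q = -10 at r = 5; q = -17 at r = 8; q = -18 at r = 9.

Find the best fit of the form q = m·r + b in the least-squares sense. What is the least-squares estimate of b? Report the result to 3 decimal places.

Setting ∂/∂m … = 0 gives: 189·m + 23·b = -391;  23·m + 6·b = -54.
(Σr·r = 189, Σr = 23, Σ1 = 6, Σr·q = -391, Σq = -54.)
Eliminating b: 6·(row 1) − 23·(row 2) gives 605·m = 6·(-391) − 23·(-54) = -1104, so m = -1104/605.
Then b = ((-54) − 23·(-1104/605))/6 = -1213/605.

b = -2.005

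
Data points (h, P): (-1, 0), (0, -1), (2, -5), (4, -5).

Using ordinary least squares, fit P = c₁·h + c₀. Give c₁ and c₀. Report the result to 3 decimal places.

Normal-equation sums: Σh·h = 21, Σh = 5, Σ1 = 4.
For XᵀP: Σh·P = -30, ΣP = -11.
So XᵀX·[c₁, c₀]ᵀ = XᵀP: [[21, 5]; [5, 4]]·[c₁, c₀]ᵀ = [-30, -11]ᵀ.
Determinant 21·4 − 5² = 59.
c₁ = ((-30)·4 − 5·(-11))/59 = -65/59; c₀ = (21·(-11) − 5·(-30))/59 = -81/59.

c₁ = -1.102, c₀ = -1.373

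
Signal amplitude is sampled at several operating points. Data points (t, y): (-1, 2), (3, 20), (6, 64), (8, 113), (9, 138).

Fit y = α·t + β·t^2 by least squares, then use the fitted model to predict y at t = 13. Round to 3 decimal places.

ŷ = 281.006

Normal-equation sums: Σt·t = 191, Σt·t^2 = 1483, Σt^2·t^2 = 12035.
Moment sums: Σt·y = 2588, Σt^2·y = 20896.
So AᵀA·[α, β]ᵀ = Aᵀy: [[191, 1483]; [1483, 12035]]·[α, β]ᵀ = [2588, 20896]ᵀ.
det = 191·12035 − 1483² = 99396.
α = (2588·12035 − 1483·20896)/99396 = 13151/8283; β = (191·20896 − 1483·2588)/99396 = 12761/8283.
At t = 13: ŷ = (13151/8283)·(13) + (12761/8283)·(169) = 2327572/8283.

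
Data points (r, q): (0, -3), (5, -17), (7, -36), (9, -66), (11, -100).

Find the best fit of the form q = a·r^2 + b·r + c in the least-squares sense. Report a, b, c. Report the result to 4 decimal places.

The normal equations are: 24228·a + 2528·b + 276·c = -19635;  2528·a + 276·b + 32·c = -2031;  276·a + 32·b + 5·c = -222.
(Σr^2·r^2 = 24228, Σr^2·r = 2528, Σr^2 = 276, Σr·r = 276, Σr = 32, Σ1 = 5, Σr^2·q = -19635, Σr·q = -2031, Σq = -222.)
Solving the 3×3 system (Gaussian elimination) gives a = -75963/75316, b = 167073/75316, c = -55035/18829.

a = -1.0086, b = 2.2183, c = -2.9229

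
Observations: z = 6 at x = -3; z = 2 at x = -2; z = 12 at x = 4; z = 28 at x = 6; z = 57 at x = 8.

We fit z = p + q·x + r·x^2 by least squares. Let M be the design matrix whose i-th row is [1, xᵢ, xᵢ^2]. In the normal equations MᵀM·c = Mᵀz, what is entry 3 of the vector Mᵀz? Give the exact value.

Entry 3 ↔ basis x^2, so (Mᵀz)_{3} = Σᵢ (x^2)·zᵢ = (9)·(6) + (4)·(2) + (16)·(12) + (36)·(28) + (64)·(57) = 4910.

4910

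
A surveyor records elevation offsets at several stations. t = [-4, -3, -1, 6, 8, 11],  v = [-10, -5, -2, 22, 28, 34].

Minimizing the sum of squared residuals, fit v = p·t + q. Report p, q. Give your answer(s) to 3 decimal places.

Compute the Gram sums: Σt·t = 247, Σt = 17, Σ1 = 6.
Right-hand side: Σt·v = 787, Σv = 67.
Normal equations: [[247, 17]; [17, 6]]·[p, q]ᵀ = [787, 67]ᵀ.
Eliminating q: 6·(row 1) − 17·(row 2) gives 1193·p = 6·787 − 17·67 = 3583, so p = 3583/1193.
Then q = (67 − 17·(3583/1193))/6 = 3170/1193.

p = 3.003, q = 2.657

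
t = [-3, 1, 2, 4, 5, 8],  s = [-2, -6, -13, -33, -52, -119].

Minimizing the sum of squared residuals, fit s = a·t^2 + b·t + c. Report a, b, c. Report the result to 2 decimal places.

a = -1.44, b = -3.30, c = 0.46

Entries of XᵀX: Σt^2·t^2 = 5075, Σt^2·t = 683, Σt^2 = 119, Σt·t = 119, Σt = 17, Σ1 = 6.
For Xᵀs: Σt^2·s = -9520, Σt·s = -1370, Σs = -225.
Normal equations: [[5075, 683, 119]; [683, 119, 17]; [119, 17, 6]]·[a, b, c]ᵀ = [-9520, -1370, -225]ᵀ.
Row-reducing yields a = -6295/4362, b = -71869/21810, c = 1668/3635.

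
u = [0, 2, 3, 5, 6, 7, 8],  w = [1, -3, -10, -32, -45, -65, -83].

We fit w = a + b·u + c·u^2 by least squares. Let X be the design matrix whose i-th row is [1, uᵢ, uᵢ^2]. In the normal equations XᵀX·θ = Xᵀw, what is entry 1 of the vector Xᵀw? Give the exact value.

Entry 1 ↔ basis 1, so (Xᵀw)_{1} = Σᵢ wᵢ = (1)·(1) + (1)·(-3) + (1)·(-10) + (1)·(-32) + (1)·(-45) + (1)·(-65) + (1)·(-83) = -237.

-237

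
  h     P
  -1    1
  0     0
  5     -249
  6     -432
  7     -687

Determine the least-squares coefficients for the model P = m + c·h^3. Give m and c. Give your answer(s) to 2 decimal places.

The normal equations are: 5·m + 683·c = -1367;  683·m + 179931·c = -360079.
(Σ1 = 5, Σh^3 = 683, Σh^3·h^3 = 179931, ΣP = -1367, Σh^3·P = -360079.)
Eliminating c: 179931·(row 1) − 683·(row 2) gives 433166·m = 179931·(-1367) − 683·(-360079) = -31720, so m = -15860/216583.
Then c = ((-360079) − 683·(-15860/216583))/179931 = -433367/216583.

m = -0.07, c = -2.00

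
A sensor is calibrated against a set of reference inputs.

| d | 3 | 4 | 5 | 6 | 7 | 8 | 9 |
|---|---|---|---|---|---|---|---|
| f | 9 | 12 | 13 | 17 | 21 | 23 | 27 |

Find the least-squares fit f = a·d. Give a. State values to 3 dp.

The normal equations are: 280·a = 816.
(Σd·d = 280, Σd·f = 816.)
a = 816/280 = 2.91429.

a = 2.914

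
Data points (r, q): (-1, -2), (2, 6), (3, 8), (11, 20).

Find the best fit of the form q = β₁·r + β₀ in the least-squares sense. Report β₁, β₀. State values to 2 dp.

Normal-equation sums: Σr·r = 135, Σr = 15, Σ1 = 4.
For Xᵀq: Σr·q = 258, Σq = 32.
So XᵀX·[β₁, β₀]ᵀ = Xᵀq: [[135, 15]; [15, 4]]·[β₁, β₀]ᵀ = [258, 32]ᵀ.
det = 135·4 − 15² = 315.
β₁ = (258·4 − 15·32)/315 = 184/105; β₀ = (135·32 − 15·258)/315 = 10/7.

β₁ = 1.75, β₀ = 1.43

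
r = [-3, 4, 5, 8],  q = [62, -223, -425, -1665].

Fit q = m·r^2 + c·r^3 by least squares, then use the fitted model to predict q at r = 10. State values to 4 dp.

XᵀX·[m, c]ᵀ = Xᵀq reads: 5058·m + 36674·c = -120195;  36674·m + 282594·c = -921551.
(Σr^2·r^2 = 5058, Σr^2·r^3 = 36674, Σr^3·r^3 = 282594, Σr^2·q = -120195, Σr^3·q = -921551.)
det = 5058·282594 − 36674² = 84378176.
m = ((-120195)·282594 − 36674·(-921551))/84378176 = -21178057/10547272; c = (5058·(-921551) − 36674·(-120195))/84378176 = -31646691/10547272.
At r = 10: q̂ = (-21178057/10547272)·(100) + (-31646691/10547272)·(1000) = -8441124175/2636818.

q̂ = -3201.2540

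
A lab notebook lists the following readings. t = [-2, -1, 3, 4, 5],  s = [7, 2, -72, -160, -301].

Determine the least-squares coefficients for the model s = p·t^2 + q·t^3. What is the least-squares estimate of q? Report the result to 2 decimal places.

q = -2.00

From the data, Σt^2·t^2 = 979, Σt^2·t^3 = 4359, Σt^3·t^3 = 20515.
Moment sums: Σt^2·s = -10703, Σt^3·s = -49867.
Eliminating q: 20515·(row 1) − 4359·(row 2) gives 1083304·p = 20515·(-10703) − 4359·(-49867) = -2201792, so p = -275224/135413.
Then q = ((-49867) − 4359·(-275224/135413))/20515 = -270677/135413.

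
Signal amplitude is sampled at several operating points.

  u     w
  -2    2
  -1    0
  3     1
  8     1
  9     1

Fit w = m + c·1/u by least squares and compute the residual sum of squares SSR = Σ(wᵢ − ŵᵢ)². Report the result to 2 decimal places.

SSR = 1.79

Compute the Gram sums: Σ1 = 5, Σ1/u = -67/72, Σ1/u·1/u = 7201/5184.
Right-hand side: Σw = 5, Σ1/u·w = -31/72.
Δ = 5·(7201/5184) − (-67/72)² = 7879/1296.
m = (5·(7201/5184) − (-67/72)·(-31/72))/(7879/1296) = 8482/7879; c = (5·(-31/72) − (-67/72)·5)/(7879/1296) = 3240/7879.
Residuals: 8896/7879, -5242/7879, -1683/7879, -1008/7879, -963/7879; SSR = 14138/7879.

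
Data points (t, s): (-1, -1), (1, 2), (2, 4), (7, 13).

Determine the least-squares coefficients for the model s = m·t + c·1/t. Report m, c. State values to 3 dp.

m = 1.875, c = -0.283

The normal system AᵀA·[m, c]ᵀ = Aᵀs is [[55, 4]; [4, 445/196]]·[m, c]ᵀ = [102, 48/7]ᵀ.
Δ = 55·(445/196) − 4² = 21339/196.
m = (102·(445/196) − 4·(48/7))/(21339/196) = 4446/2371; c = (55·(48/7) − 4·102)/(21339/196) = -672/2371.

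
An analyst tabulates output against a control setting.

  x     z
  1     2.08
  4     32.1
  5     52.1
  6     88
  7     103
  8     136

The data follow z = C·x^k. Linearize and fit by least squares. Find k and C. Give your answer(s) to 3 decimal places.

Let Y = ln z. Fitting Y = k·ln x + ln C by least squares:
Σln x = 8.8128, Σ(ln x)² = 15.8331, Σln z = 22.1791, Σln x·ln z = 38.4279.
Equations: 15.8331·k + 8.8128·ln C = 38.4279;  8.8128·k + 6·ln C = 22.1791.
Solving (det = 17.3327): k = 2.02544, ln C = 0.72154, so C = exp(0.72154) = 2.05760.

k = 2.025, C = 2.058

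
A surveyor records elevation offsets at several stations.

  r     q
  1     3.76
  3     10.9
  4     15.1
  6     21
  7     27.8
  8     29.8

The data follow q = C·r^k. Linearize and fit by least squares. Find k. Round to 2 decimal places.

Let Y = ln q. Fitting Y = k·ln r + ln C by least squares:
XᵀX = [[14.4498, 8.3020]; [8.3020, 6]], rhs = [25.3716, 16.1919]ᵀ  (here Σln r = 8.3020, Σ(ln r)² = 14.4498, Σln q = 16.1919, Σln r·ln q = 25.3716).
Solving (det = 17.7753): k = 1.00162, ln C = 1.31275.

k = 1.00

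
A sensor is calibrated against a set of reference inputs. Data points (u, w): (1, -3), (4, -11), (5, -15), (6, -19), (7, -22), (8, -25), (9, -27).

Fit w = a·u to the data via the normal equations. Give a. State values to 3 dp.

a = -3.063

Normal-equation sums: Σu·u = 272.
And Σu·w = -833.
Hence a = -833 / 272 ≈ -3.0625.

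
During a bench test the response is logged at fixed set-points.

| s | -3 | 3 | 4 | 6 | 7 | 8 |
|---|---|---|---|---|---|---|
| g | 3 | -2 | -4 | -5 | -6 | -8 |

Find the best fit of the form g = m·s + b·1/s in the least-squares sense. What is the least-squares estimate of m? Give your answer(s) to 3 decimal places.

m = -0.938

Setting ∂/∂m … = 0 gives: 183·m + 6·b = -167;  6·m + (1093/3136)·b = -75/14.
Eliminating b: (1093/3136)·(row 1) − 6·(row 2) gives (87123/3136)·m = (1093/3136)·(-167) − 6·(-75/14) = -81731/3136, so m = -81731/87123.
Then b = ((-75/14) − 6·(-81731/87123))/(1093/3136) = 22624/29041.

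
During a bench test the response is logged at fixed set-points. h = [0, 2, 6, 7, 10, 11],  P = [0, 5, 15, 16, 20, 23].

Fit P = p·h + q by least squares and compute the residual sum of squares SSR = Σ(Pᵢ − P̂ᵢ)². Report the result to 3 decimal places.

SSR = 6.738

Sums needed: Σh·h = 310, Σh = 36, Σ1 = 6.
Moment sums: Σh·P = 665, ΣP = 79.
Δ = 310·6 − 36² = 564.
p = (665·6 − 36·79)/564 = 191/94; q = (310·79 − 36·665)/564 = 275/282.
Residuals: -275/282, -11/282, 11/6, 113/141, -365/282, -46/141; SSR = 950/141.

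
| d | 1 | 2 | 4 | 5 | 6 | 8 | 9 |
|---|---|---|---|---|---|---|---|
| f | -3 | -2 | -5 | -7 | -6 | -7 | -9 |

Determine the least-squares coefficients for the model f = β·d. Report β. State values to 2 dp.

Compute the Gram sums: Σd·d = 227.
For Mᵀf: Σd·f = -235.
Hence β = -235 / 227 ≈ -1.03524.

β = -1.04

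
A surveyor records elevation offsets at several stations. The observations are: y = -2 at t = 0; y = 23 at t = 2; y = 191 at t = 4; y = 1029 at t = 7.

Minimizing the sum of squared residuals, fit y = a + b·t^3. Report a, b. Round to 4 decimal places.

a = -1.4519, b = 3.0044

Setting ∂/∂a … = 0 gives: 4·a + 415·b = 1241;  415·a + 121809·b = 365355.
Eliminating b: 121809·(row 1) − 415·(row 2) gives 315011·a = 121809·1241 − 415·365355 = -457356, so a = -457356/315011.
Then b = (365355 − 415·(-457356/315011))/121809 = 946405/315011.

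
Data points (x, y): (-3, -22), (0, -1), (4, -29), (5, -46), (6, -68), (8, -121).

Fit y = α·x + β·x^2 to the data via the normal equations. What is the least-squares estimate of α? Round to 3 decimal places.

α = 1.002

The normal system MᵀM·[α, β]ᵀ = Mᵀy is [[150, 890]; [890, 6354]]·[α, β]ᵀ = [-1656, -12004]ᵀ.
Δ = 150·6354 − 890² = 161000.
α = ((-1656)·6354 − 890·(-12004))/161000 = 2881/2875; β = (150·(-12004) − 890·(-1656))/161000 = -1167/575.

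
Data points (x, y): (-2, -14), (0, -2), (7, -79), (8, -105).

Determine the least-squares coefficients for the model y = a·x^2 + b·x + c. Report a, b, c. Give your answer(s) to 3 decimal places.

The normal system MᵀM·[a, b, c]ᵀ = Mᵀy is [[6513, 847, 117]; [847, 117, 13]; [117, 13, 4]]·[a, b, c]ᵀ = [-10647, -1365, -200]ᵀ.
Solving the 3×3 system (Gaussian elimination) gives a = -49699/26356, b = 58227/26356, c = -26671/13178.

a = -1.886, b = 2.209, c = -2.024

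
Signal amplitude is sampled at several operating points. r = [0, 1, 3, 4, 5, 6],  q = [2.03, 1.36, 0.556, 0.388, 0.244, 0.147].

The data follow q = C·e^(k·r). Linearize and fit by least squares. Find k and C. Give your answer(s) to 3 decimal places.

Let Y = ln q. Fitting Y = k·r + ln C by least squares:
XᵀX = [[87.0000, 19.0000]; [19.0000, 6]], rhs = [-23.7973, -3.8461]ᵀ  (here Σr = 19.0000, Σ(r)² = 87.0000, Σln q = -3.8461, Σr·ln q = -23.7973).
Slope k = (n·Σr·ln q − Σr·Σln q)/(n·Σ(r)² − (Σr)²) = (6·-23.7973 − 19.0000·-3.8461)/161.0000 = -0.43297; ln C = (Σln q − k·Σr)/n = 0.73004, so C = exp(0.73004) = 2.07517.

k = -0.433, C = 2.075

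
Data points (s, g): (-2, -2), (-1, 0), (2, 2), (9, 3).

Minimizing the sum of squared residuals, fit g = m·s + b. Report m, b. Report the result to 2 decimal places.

m = 0.39, b = -0.03

Normal-equation sums: Σs·s = 90, Σs = 8, Σ1 = 4.
For Xᵀg: Σs·g = 35, Σg = 3.
Normal equations: [[90, 8]; [8, 4]]·[m, b]ᵀ = [35, 3]ᵀ.
det = 90·4 − 8² = 296.
m = (35·4 − 8·3)/296 = 29/74; b = (90·3 − 8·35)/296 = -5/148.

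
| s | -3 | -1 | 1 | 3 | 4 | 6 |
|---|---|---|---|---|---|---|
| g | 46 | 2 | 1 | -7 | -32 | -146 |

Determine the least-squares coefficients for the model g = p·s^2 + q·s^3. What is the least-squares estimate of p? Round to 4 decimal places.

p = 2.0949

Sums needed: Σs^2·s^2 = 1716, Σs^2·s^3 = 8800, Σs^3·s^3 = 52212.
Right-hand side: Σs^2·g = -5414, Σs^3·g = -35016.
Normal equations: [[1716, 8800]; [8800, 52212]]·[p, q]ᵀ = [-5414, -35016]ᵀ.
det = 1716·52212 − 8800² = 12155792.
p = ((-5414)·52212 − 8800·(-35016))/12155792 = 3183129/1519474; q = (1716·(-35016) − 8800·(-5414))/12155792 = -70706/69067.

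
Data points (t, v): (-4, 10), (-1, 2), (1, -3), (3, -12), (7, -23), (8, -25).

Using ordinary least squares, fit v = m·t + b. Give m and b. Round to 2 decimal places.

m = -3.01, b = -1.48

Normal-equation sums: Σt·t = 140, Σt = 14, Σ1 = 6.
For Xᵀv: Σt·v = -442, Σv = -51.
XᵀX·[m, b]ᵀ = Xᵀv becomes [[140, 14]; [14, 6]]·[m, b]ᵀ = [-442, -51]ᵀ.
Eliminating b: 6·(row 1) − 14·(row 2) gives 644·m = 6·(-442) − 14·(-51) = -1938, so m = -969/322.
Then b = ((-51) − 14·(-969/322))/6 = -34/23.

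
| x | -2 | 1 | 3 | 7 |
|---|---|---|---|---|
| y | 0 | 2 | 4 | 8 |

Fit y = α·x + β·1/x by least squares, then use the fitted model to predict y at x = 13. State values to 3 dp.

Normal-equation sums: Σx·x = 63, Σx·1/x = 4, Σ1/x·1/x = 2437/1764.
Right-hand side: Σx·y = 70, Σ1/x·y = 94/21.
Eliminating β: (2437/1764)·(row 1) − 4·(row 2) gives (1989/28)·α = (2437/1764)·70 − 4·(94/21) = 9929/126, so α = 19858/17901.
Then β = ((94/21) − 4·(19858/17901))/(2437/1764) = 56/1989.
At x = 13: ŷ = (19858/17901)·(13) + (56/1989)·(1/13) = 3356506/232713.

ŷ = 14.423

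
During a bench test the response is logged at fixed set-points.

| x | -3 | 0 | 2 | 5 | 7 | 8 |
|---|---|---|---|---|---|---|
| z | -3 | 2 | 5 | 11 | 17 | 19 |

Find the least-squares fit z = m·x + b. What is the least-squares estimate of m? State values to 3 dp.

With design matrix M, MᵀM = [[151, 19]; [19, 6]] and Mᵀz = [345, 51]ᵀ.
Determinant 151·6 − 19² = 545.
m = (345·6 − 19·51)/545 = 1101/545; b = (151·51 − 19·345)/545 = 1146/545.

m = 2.020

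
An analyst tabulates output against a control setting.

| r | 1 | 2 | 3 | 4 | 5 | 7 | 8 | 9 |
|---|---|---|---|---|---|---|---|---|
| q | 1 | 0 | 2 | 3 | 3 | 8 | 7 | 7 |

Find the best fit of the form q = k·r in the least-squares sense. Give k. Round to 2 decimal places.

From the data, Σr·r = 249.
Right-hand side: Σr·q = 209.
Hence k = 209 / 249 ≈ 0.839357.

k = 0.84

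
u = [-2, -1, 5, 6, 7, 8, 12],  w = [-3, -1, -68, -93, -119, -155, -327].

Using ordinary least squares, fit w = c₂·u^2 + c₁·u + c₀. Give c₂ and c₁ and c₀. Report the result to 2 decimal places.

Normal-equation sums: Σu^2·u^2 = 29171, Σu^2·u = 2915, Σu^2 = 323, Σu·u = 323, Σu = 35, Σ1 = 7.
For Aᵀw: Σu^2·w = -67900, Σu·w = -6888, Σw = -766.
Normal equations: [[29171, 2915, 323]; [2915, 323, 35]; [323, 35, 7]]·[c₂, c₁, c₀]ᵀ = [-67900, -6888, -766]ᵀ.
Row-reducing yields c₂ = -368671/184404, c₁ = -571859/184404, c₀ = -51373/30734.

c₂ = -2.00, c₁ = -3.10, c₀ = -1.67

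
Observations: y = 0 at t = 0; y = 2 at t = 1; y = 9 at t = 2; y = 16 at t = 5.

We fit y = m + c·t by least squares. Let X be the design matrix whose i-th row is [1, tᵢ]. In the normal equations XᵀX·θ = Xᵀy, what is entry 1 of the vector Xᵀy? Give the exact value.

Entry 1 ↔ basis 1, so (Xᵀy)_{1} = Σᵢ yᵢ = (1)·(0) + (1)·(2) + (1)·(9) + (1)·(16) = 27.

27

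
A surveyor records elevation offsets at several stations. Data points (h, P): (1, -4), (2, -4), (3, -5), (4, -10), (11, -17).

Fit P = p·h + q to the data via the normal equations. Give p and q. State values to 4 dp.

The normal equations are: 151·p + 21·q = -254;  21·p + 5·q = -40.
det = 151·5 − 21² = 314.
p = ((-254)·5 − 21·(-40))/314 = -215/157; q = (151·(-40) − 21·(-254))/314 = -353/157.

p = -1.3694, q = -2.2484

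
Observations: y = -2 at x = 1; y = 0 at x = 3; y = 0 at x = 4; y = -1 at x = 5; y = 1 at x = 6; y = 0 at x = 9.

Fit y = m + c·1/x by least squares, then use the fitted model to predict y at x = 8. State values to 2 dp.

Normal-equation sums: Σ1 = 6, Σ1/x = 371/180, Σ1/x·1/x = 40621/32400.
For Aᵀy: Σy = -2, Σ1/x·y = -61/30.
So AᵀA·[m, c]ᵀ = Aᵀy: [[6, 371/180]; [371/180, 40621/32400]]·[m, c]ᵀ = [-2, -61/30]ᵀ.
Determinant 6·(40621/32400) − (371/180)² = 21217/6480.
m = ((-2)·(40621/32400) − (371/180)·(-61/30))/(21217/6480) = 7792/15155; c = (6·(-61/30) − (371/180)·(-2))/(21217/6480) = -52344/21217.
At x = 8: ŷ = (7792/15155)·(1) + (-52344/21217)·(1/8) = 21829/106085.

ŷ = 0.21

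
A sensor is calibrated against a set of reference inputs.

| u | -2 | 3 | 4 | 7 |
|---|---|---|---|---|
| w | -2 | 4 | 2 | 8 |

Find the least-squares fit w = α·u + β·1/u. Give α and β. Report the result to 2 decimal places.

Normal-equation sums: Σu·u = 78, Σu·1/u = 4, Σ1/u·1/u = 3133/7056.
Moment sums: Σu·w = 80, Σ1/u·w = 167/42.
So AᵀA·[α, β]ᵀ = Aᵀw: [[78, 4]; [4, 3133/7056]]·[α, β]ᵀ = [80, 167/42]ᵀ.
det = 78·(3133/7056) − 4² = 21913/1176.
α = (80·(3133/7056) − 4·(167/42))/(21913/1176) = 69208/65739; β = (78·(167/42) − 4·80)/(21913/1176) = -11592/21913.

α = 1.05, β = -0.53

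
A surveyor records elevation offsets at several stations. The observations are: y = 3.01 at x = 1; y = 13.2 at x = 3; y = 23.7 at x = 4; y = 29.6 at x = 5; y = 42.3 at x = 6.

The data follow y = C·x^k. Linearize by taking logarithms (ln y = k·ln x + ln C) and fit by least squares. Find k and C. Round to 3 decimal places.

k = 1.464, C = 2.925

Linearized form: ln y = k·ln x + ln C. From the 5 transformed points,
Sums: Σln x = 5.8861, Σ(ln x)² = 8.9295, Σln y = 13.9802, Σln x·ln y = 19.3851.
Normal system: [[8.9295, 5.8861]; [5.8861, 5]]·[k, ln C]ᵀ = [19.3851, 13.9802]ᵀ.
Slope k = (n·Σln x·ln y − Σln x·Σln y)/(n·Σ(ln x)² − (Σln x)²) = (5·19.3851 − 5.8861·13.9802)/10.0010 = 1.46351; ln C = (Σln y − k·Σln x)/n = 1.07316, so C = exp(1.07316) = 2.92461.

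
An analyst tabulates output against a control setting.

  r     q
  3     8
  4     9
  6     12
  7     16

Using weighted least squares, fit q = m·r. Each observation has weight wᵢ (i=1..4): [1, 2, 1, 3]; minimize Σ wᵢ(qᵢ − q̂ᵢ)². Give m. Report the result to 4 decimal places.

Compute the Gram sums: Σwᵢ·r·r = 224.
Moment sums: Σwᵢ·r·q = 504.
Hence m = 504 / 224 ≈ 2.25.

m = 2.2500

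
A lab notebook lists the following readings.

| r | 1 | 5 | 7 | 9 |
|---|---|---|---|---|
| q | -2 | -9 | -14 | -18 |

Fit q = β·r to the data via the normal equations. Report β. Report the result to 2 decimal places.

From the data, Σr·r = 156.
Moment sums: Σr·q = -307.
Normal equations: [[156]]·[β]ᵀ = [-307]ᵀ.
Hence β = -307 / 156 ≈ -1.96795.

β = -1.97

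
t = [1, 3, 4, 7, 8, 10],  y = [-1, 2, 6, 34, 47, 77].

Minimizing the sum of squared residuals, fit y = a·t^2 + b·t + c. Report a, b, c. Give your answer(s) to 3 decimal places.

a = 0.991, b = -2.106, c = -0.378

From the data, Σt^2·t^2 = 16835, Σt^2·t = 1947, Σt^2 = 239, Σt·t = 239, Σt = 33, Σ1 = 6.
Right-hand side: Σt^2·y = 12487, Σt·y = 1413, Σy = 165.
Normal equations: [[16835, 1947, 239]; [1947, 239, 33]; [239, 33, 6]]·[a, b, c]ᵀ = [12487, 1413, 165]ᵀ.
Row-reducing yields a = 531/536, b = -129819/61640, c = -11659/30820.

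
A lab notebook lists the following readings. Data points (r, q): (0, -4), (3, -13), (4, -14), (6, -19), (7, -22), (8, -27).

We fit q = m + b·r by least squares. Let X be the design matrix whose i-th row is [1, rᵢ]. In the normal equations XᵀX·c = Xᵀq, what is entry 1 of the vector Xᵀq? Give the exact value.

-99

Entry 1 ↔ basis 1, so (Xᵀq)_{1} = Σᵢ qᵢ = (1)·(-4) + (1)·(-13) + (1)·(-14) + (1)·(-19) + (1)·(-22) + (1)·(-27) = -99.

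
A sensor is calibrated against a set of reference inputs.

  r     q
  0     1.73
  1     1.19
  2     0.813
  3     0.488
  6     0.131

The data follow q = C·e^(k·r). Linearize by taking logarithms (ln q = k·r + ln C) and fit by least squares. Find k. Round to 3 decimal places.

k = -0.435

Linearized form: ln q = k·r + ln C. From the 5 transformed points,
Σr = 12.0000, Σ(r)² = 50.0000, Σln q = -2.2349, Σr·ln q = -14.5878.
Equations: 50.0000·k + 12.0000·ln C = -14.5878;  12.0000·k + 5·ln C = -2.2349.
Solving (det = 106.0000): k = -0.43509, ln C = 0.59722.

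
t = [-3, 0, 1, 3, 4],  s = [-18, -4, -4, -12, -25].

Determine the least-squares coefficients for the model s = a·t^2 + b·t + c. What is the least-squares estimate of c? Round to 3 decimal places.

c = -3.083

Compute the Gram sums: Σt^2·t^2 = 419, Σt^2·t = 65, Σt^2 = 35, Σt·t = 35, Σt = 5, Σ1 = 5.
For Aᵀs: Σt^2·s = -674, Σt·s = -86, Σs = -63.
AᵀA·[a, b, c]ᵀ = Aᵀs becomes [[419, 65, 35]; [65, 35, 5]; [35, 5, 5]]·[a, b, c]ᵀ = [-674, -86, -63]ᵀ.
Solving the 3×3 system (Gaussian elimination) gives a = -35/24, b = 83/120, c = -37/12.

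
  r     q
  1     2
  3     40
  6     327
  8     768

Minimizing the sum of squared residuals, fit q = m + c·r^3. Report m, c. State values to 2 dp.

The normal system XᵀX·[m, c]ᵀ = Xᵀq is [[4, 756]; [756, 309530]]·[m, c]ᵀ = [1137, 464930]ᵀ.
det = 4·309530 − 756² = 666584.
m = (1137·309530 − 756·464930)/666584 = 224265/333292; c = (4·464930 − 756·1137)/666584 = 250037/166646.

m = 0.67, c = 1.50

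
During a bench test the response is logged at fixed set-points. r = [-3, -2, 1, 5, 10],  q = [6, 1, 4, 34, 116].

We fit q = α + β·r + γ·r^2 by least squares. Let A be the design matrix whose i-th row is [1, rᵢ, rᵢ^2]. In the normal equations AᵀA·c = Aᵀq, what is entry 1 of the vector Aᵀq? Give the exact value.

161

Entry 1 ↔ basis 1, so (Aᵀq)_{1} = Σᵢ qᵢ = (1)·(6) + (1)·(1) + (1)·(4) + (1)·(34) + (1)·(116) = 161.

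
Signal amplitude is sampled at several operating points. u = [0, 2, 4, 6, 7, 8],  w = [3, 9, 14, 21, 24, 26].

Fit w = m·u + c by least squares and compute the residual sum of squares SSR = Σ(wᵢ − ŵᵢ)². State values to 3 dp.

Sums needed: Σu·u = 169, Σu = 27, Σ1 = 6.
Moment sums: Σu·w = 576, Σw = 97.
Determinant 169·6 − 27² = 285.
m = (576·6 − 27·97)/285 = 279/95; c = (169·97 − 27·576)/285 = 841/285.
Residuals: 14/285, 10/57, -199/285, 122/285, 28/57, -127/285; SSR = 326/285.

SSR = 1.144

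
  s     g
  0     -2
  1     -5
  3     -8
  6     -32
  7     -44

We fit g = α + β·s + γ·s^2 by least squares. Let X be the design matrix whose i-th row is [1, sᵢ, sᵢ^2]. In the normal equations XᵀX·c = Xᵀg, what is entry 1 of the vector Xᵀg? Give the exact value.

-91

Entry 1 ↔ basis 1, so (Xᵀg)_{1} = Σᵢ gᵢ = (1)·(-2) + (1)·(-5) + (1)·(-8) + (1)·(-32) + (1)·(-44) = -91.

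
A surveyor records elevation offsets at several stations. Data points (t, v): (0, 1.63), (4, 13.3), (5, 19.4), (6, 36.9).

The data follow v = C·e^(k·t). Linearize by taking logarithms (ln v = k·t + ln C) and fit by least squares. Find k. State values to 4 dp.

k = 0.5128

Let Y = ln v. Fitting Y = k·t + ln C by least squares:
Σt = 15.0000, Σ(t)² = 77.0000, Σln v = 9.6498, Σt·ln v = 46.8267.
Equations: 77.0000·k + 15.0000·ln C = 46.8267;  15.0000·k + 4·ln C = 9.6498.
Δ = 77.0000·4 − (15.0000)² = 83.0000; k = (46.8267·4 − 15.0000·9.6498)/83.0000 = 0.51276, ln C = (77.0000·9.6498 − 15.0000·46.8267)/83.0000 = 0.48960.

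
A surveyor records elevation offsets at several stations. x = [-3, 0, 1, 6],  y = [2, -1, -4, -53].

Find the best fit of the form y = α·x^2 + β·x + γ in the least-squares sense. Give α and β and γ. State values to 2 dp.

α = -0.89, β = -3.41, γ = -0.31

With design matrix A, AᵀA = [[1378, 190, 46]; [190, 46, 4]; [46, 4, 4]] and Aᵀy = [-1894, -328, -56]ᵀ.
Solving the 3×3 system (Gaussian elimination) gives α = -2222/2487, β = -8488/2487, γ = -259/829.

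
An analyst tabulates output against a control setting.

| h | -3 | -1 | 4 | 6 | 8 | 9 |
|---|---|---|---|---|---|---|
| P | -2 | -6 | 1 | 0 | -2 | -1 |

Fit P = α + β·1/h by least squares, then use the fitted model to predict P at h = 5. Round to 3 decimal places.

With design matrix X, XᵀX = [[6, -49/72]; [-49/72, 6373/5184]] and XᵀP = [-10, 59/9]ᵀ.
Eliminating β: (6373/5184)·(row 1) − (-49/72)·(row 2) gives (35837/5184)·α = (6373/5184)·(-10) − (-49/72)·(59/9) = -6767/864, so α = -40602/35837.
Then β = ((59/9) − (-49/72)·(-40602/35837))/(6373/5184) = 168624/35837.
At h = 5: P̂ = (-40602/35837)·(1) + (168624/35837)·(1/5) = -34386/179185.

P̂ = -0.192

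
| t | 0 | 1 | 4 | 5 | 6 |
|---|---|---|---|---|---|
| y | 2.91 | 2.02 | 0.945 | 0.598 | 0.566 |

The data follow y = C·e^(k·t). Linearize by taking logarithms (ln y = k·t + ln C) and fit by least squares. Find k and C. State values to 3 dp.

Linearized form: ln y = k·t + ln C. From the 5 transformed points,
AᵀA = [[78.0000, 16.0000]; [16.0000, 5]], rhs = [-5.5090, 0.6314]ᵀ  (here Σt = 16.0000, Σ(t)² = 78.0000, Σln y = 0.6314, Σt·ln y = -5.5090).
Slope k = (n·Σt·ln y − Σt·Σln y)/(n·Σ(t)² − (Σt)²) = (5·-5.5090 − 16.0000·0.6314)/134.0000 = -0.28094; ln C = (Σln y − k·Σt)/n = 1.02529, so C = exp(1.02529) = 2.78791.

k = -0.281, C = 2.788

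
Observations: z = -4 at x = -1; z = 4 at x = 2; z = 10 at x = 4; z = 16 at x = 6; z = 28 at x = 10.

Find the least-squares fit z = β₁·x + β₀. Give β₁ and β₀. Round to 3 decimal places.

β₁ = 2.924, β₀ = -1.483

Entries of MᵀM: Σx·x = 157, Σx = 21, Σ1 = 5.
Right-hand side: Σx·z = 428, Σz = 54.
So MᵀM·[β₁, β₀]ᵀ = Mᵀz: [[157, 21]; [21, 5]]·[β₁, β₀]ᵀ = [428, 54]ᵀ.
Δ = 157·5 − 21² = 344.
β₁ = (428·5 − 21·54)/344 = 503/172; β₀ = (157·54 − 21·428)/344 = -255/172.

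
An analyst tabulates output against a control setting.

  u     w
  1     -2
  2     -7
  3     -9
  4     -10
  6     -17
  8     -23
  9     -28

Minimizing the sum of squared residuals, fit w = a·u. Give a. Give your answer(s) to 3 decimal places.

Setting ∂/∂a … = 0 gives: 211·a = -621.
Hence a = -621 / 211 ≈ -2.94313.

a = -2.943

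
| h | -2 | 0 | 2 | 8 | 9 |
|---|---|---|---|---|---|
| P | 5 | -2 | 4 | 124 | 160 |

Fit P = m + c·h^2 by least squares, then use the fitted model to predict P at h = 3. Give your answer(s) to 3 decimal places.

From the data, Σ1 = 5, Σh^2 = 153, Σh^2·h^2 = 10689.
For AᵀP: ΣP = 291, Σh^2·P = 20932.
Eliminating c: 10689·(row 1) − 153·(row 2) gives 30036·m = 10689·291 − 153·20932 = -92097, so m = -30699/10012.
Then c = (20932 − 153·(-30699/10012))/10689 = 60137/30036.
At h = 3: P̂ = (-30699/10012)·(1) + (60137/30036)·(9) = 37428/2503.

P̂ = 14.953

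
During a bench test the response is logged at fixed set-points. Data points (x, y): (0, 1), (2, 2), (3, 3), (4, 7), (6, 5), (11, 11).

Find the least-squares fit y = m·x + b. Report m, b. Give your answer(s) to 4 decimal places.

m = 0.9045, b = 0.9136

Setting ∂/∂m … = 0 gives: 186·m + 26·b = 192;  26·m + 6·b = 29.
Δ = 186·6 − 26² = 440.
m = (192·6 − 26·29)/440 = 199/220; b = (186·29 − 26·192)/440 = 201/220.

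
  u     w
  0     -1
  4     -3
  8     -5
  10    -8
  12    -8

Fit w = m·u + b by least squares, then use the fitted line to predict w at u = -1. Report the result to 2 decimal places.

The normal equations are: 324·m + 34·b = -228;  34·m + 5·b = -25.
Eliminating b: 5·(row 1) − 34·(row 2) gives 464·m = 5·(-228) − 34·(-25) = -290, so m = -5/8.
Then b = ((-25) − 34·(-5/8))/5 = -3/4.
At u = -1: ŵ = (-5/8)·(-1) + (-3/4)·(1) = -1/8.

ŵ = -0.13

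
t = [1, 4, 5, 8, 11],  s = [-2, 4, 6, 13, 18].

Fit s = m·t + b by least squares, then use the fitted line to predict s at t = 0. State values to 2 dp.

ŝ = -4.02

Entries of MᵀM: Σt·t = 227, Σt = 29, Σ1 = 5.
Right-hand side: Σt·s = 346, Σs = 39.
det = 227·5 − 29² = 294.
m = (346·5 − 29·39)/294 = 599/294; b = (227·39 − 29·346)/294 = -1181/294.
At t = 0: ŝ = (599/294)·(0) + (-1181/294)·(1) = -1181/294.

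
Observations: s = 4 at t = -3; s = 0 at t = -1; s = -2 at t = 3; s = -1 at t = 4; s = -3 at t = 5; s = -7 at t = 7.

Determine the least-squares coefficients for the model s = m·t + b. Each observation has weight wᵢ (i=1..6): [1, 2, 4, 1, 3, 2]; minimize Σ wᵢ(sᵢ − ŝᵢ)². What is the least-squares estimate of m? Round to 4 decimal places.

m = -0.8576

Sums needed: Σwᵢ·t·t = 236, Σwᵢ·t = 40, Σwᵢ·1 = 13.
And Σwᵢ·t·s = -183, Σwᵢ·s = -28.
So XᵀWX·[m, b]ᵀ = XᵀWs: [[236, 40]; [40, 13]]·[m, b]ᵀ = [-183, -28]ᵀ.
Δ = 236·13 − 40² = 1468.
m = ((-183)·13 − 40·(-28))/1468 = -1259/1468; b = (236·(-28) − 40·(-183))/1468 = 178/367.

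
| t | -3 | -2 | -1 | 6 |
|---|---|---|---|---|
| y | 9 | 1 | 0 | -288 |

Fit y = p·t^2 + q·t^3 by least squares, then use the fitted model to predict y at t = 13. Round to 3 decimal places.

ŷ = -2540.907

With design matrix A, AᵀA = [[1394, 7500]; [7500, 47450]] and Aᵀy = [-10283, -62459]ᵀ.
Determinant 1394·47450 − 7500² = 9895300.
p = ((-10283)·47450 − 7500·(-62459))/9895300 = -389717/197906; q = (1394·(-62459) − 7500·(-10283))/9895300 = -4972673/4947650.
At t = 13: ŷ = (-389717/197906)·(169) + (-4972673/4947650)·(2197) = -6285758453/2473825.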